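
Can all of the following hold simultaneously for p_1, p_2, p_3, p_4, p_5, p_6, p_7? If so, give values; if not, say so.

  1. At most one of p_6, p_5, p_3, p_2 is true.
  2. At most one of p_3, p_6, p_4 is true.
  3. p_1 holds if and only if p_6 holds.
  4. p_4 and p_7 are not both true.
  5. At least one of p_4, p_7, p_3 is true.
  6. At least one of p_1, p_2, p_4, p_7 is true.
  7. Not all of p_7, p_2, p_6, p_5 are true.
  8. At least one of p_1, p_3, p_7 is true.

p_1 = False, p_2 = False, p_3 = False, p_4 = False, p_5 = True, p_6 = False, p_7 = True

  (1) {p_6, p_5, p_3, p_2}: 1 true — at most one ✓
  (2) {p_3, p_6, p_4}: 0 true — at most one ✓
  (3) p_1=F, p_6=F — same ✓
  (4) p_4=F, p_7=T — not both ✓
  (5) {p_4, p_7, p_3}: 1 true — at least one ✓
  (6) {p_1, p_2, p_4, p_7}: 1 true — at least one ✓
  (7) {p_7, p_2, p_6, p_5}: 2/4 true — not all ✓
  (8) {p_1, p_3, p_7}: 1 true — at least one ✓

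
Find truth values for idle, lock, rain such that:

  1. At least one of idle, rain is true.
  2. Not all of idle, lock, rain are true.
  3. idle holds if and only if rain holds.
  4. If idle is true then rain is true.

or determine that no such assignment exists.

idle = True, lock = False, rain = True

  (1) {idle, rain}: 2 true — at least one ✓
  (2) {idle, lock, rain}: 2/3 true — not all ✓
  (3) idle=T, rain=T — same ✓
  (4) idle=T ⇒ rain: T ✓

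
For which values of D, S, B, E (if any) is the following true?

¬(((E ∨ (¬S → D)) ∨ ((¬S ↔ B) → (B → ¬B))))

D: False, S: False, B: True, E: False

  ¬(((E ∨ (¬S → D)) ∨ ((¬S ↔ B) → (B → ¬B)))) = True
    (E ∨ (¬S → D)) ∨ ((¬S ↔ B) → (B → ¬B)) = False
      E ∨ (¬S → D) = False
        ¬S → D = False
          ¬S = True
      (¬S ↔ B) → (B → ¬B) = False
        ¬S ↔ B = True
          ¬S = True
        B → ¬B = False
          ¬B = False
The formula evaluates to True.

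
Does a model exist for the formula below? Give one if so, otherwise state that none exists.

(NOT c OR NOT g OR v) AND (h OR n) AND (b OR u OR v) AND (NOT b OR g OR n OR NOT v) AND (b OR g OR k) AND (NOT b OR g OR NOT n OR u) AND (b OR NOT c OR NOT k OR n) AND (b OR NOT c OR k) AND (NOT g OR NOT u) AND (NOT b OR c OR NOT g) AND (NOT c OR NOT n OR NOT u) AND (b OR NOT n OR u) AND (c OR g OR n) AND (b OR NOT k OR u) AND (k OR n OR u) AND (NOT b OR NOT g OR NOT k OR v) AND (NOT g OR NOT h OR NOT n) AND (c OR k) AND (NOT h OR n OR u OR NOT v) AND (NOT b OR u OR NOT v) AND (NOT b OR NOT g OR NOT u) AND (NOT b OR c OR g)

Set b = True.
Set h = True.
Set u = False.
  then (NOT b OR u OR NOT v) forces v = False.
Set n = False.
  then (k OR n OR u) forces k = True.
  then (NOT b OR NOT g OR NOT k OR v) forces g = False.
  then (NOT b OR c OR g) forces c = True.
All clauses satisfied.

b = True, h = True, u = False, n = False, k = True, v = False, g = False, c = True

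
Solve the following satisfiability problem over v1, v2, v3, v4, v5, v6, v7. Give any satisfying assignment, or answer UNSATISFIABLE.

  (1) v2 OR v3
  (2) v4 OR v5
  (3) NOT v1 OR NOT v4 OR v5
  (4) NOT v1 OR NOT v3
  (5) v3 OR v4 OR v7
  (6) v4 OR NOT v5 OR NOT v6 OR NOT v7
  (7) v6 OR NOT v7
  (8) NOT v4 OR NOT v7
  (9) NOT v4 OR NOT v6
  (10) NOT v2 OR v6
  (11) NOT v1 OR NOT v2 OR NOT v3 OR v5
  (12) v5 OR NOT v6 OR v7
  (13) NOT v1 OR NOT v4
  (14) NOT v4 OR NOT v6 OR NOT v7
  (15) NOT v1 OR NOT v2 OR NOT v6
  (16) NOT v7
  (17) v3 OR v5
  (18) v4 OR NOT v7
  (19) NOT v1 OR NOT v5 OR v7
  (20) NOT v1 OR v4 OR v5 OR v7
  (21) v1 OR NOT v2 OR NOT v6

v1: False, v2: False, v3: True, v4: True, v5: True, v6: False, v7: False

Unit clause (NOT v7) forces v7 = False.
Try v1 = True:
  (NOT v1 OR NOT v3) forces v3 = False.
  (v2 OR v3) forces v2 = True.
  (v3 OR v4 OR v7) forces v4 = True.
  clause (NOT v1 OR NOT v4) is falsified — backtrack.
So v1 = False.
Try v2 = True:
  (NOT v2 OR v6) forces v6 = True.
  clause (v1 OR NOT v2 OR NOT v6) is falsified — backtrack.
So v2 = False.
  then (v2 OR v3) forces v3 = True.
Set v4 = True.
  then (NOT v4 OR NOT v6) forces v6 = False.
Set v5 = True.
All clauses satisfied.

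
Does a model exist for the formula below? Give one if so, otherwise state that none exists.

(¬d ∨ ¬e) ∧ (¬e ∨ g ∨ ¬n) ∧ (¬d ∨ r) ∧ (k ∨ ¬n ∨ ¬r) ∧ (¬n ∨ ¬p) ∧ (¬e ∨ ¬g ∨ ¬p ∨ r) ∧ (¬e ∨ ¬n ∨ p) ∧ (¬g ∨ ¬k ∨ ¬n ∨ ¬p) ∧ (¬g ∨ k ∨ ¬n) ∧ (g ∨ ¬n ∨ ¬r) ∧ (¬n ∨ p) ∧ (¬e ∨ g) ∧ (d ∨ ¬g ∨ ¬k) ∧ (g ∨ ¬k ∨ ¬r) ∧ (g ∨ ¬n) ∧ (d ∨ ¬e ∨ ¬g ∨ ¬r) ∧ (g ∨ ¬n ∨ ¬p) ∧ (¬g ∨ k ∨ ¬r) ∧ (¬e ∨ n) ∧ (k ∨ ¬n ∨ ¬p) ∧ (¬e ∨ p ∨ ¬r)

Set p = False.
  then (¬n ∨ p) forces n = False.
  then (¬e ∨ n) forces e = False.
Set g = False.
Set r = True.
  then (g ∨ ¬k ∨ ¬r) forces k = False.
Set d = True.
All clauses satisfied.

p = False; e = False; n = False; g = False; r = True; d = True; k = False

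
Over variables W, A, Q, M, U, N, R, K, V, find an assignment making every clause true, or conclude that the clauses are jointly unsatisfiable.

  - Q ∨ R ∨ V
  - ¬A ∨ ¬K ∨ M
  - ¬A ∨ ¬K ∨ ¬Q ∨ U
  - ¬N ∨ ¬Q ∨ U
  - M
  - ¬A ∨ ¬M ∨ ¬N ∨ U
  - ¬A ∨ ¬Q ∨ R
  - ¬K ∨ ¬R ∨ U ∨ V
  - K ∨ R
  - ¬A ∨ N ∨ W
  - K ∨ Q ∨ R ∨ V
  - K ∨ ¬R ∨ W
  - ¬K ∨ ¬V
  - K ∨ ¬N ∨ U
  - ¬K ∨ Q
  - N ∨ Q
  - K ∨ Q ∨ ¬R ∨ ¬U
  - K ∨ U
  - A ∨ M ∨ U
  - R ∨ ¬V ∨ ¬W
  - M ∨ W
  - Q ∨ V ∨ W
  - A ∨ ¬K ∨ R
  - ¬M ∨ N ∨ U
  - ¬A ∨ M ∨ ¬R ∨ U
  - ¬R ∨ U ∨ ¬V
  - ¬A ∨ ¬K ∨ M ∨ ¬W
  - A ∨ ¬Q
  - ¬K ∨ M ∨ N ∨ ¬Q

W=T, A=T, Q=T, M=T, U=T, N=T, R=T, K=T, V=F

Unit clause (M) forces M = True.
Set W = True.
Set A = True.
Set Q = True.
  then (¬A ∨ ¬Q ∨ R) forces R = True.
Try U = False:
  (¬A ∨ ¬K ∨ ¬Q ∨ U) forces K = False.
  clause (K ∨ U) is falsified — backtrack.
So U = True.
Set N = True.
Set K = True.
  then (¬K ∨ ¬V) forces V = False.
All clauses satisfied.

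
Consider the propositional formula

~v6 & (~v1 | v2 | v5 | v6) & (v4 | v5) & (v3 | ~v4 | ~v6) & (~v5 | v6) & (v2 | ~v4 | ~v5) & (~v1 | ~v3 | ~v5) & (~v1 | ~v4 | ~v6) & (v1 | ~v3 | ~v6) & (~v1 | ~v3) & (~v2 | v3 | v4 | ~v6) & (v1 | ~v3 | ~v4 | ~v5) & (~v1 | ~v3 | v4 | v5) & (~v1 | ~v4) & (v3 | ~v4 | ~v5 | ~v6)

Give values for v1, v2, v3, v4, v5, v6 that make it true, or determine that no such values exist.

Unit clause (~v6) forces v6 = False.
In (~v5 | v6) only ~v5 is left, so v5 = False.
In (v4 | v5) only v4 is left, so v4 = True.
In (~v1 | ~v4) only ~v1 is left, so v1 = False.
Set v2 = True.
Set v3 = False.
All clauses satisfied.

v1: False, v2: True, v3: False, v4: True, v5: False, v6: False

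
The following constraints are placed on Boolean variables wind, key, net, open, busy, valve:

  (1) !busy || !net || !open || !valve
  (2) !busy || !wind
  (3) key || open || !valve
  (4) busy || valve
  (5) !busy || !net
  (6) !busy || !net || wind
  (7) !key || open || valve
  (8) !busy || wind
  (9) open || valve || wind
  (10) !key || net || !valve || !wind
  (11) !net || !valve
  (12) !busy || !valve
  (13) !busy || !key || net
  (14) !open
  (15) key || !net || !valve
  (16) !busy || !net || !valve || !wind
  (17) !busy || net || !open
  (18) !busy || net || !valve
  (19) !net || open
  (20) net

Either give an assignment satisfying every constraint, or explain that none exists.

Case open = True:
  Clause (!open) is falsified — contradiction.
Case open = False:
  (!net || open) forces net = False.
  Clause (net) is falsified — contradiction.
Both cases fail, so the formula is unsatisfiable.

Unsatisfiable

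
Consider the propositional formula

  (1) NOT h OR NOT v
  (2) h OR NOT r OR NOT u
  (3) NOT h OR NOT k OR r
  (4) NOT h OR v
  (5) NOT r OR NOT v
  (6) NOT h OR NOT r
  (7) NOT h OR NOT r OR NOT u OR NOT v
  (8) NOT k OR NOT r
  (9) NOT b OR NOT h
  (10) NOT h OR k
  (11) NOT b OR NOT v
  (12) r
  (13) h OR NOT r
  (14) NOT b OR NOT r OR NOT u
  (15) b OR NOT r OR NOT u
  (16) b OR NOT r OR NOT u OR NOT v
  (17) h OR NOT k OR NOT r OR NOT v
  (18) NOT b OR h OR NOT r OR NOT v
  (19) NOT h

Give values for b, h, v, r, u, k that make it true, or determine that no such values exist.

UNSATISFIABLE

Case h = True:
  Clause (NOT h) is falsified — contradiction.
Case h = False:
  (r) forces r = True.
  Clause (h OR NOT r) is falsified — contradiction.
Both cases fail, so the formula is unsatisfiable.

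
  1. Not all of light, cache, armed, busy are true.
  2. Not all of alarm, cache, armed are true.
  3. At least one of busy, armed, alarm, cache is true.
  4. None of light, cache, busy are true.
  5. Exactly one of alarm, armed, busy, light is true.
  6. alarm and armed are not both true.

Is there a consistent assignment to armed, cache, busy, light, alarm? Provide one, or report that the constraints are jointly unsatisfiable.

armed=T, cache=F, busy=F, light=F, alarm=F

  (1) {light, cache, armed, busy}: 1/4 true — not all ✓
  (2) {alarm, cache, armed}: 1/3 true — not all ✓
  (3) {busy, armed, alarm, cache}: 1 true — at least one ✓
  (4) {light, cache, busy}: 0 true — none ✓
  (5) {alarm, armed, busy, light}: 1 true — exactly one ✓
  (6) alarm=F, armed=T — not both ✓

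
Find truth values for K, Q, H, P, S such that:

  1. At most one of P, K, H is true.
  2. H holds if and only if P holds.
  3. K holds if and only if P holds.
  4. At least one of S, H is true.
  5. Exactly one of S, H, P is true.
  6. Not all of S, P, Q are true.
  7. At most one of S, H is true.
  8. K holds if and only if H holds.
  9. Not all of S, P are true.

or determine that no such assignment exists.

K=F, Q=T, H=F, P=F, S=T

  (1) {P, K, H}: 0 true — at most one ✓
  (2) H=F, P=F — same ✓
  (3) K=F, P=F — same ✓
  (4) {S, H}: 1 true — at least one ✓
  (5) {S, H, P}: 1 true — exactly one ✓
  (6) {S, P, Q}: 2/3 true — not all ✓
  (7) {S, H}: 1 true — at most one ✓
  (8) K=F, H=F — same ✓
  (9) {S, P}: 1/2 true — not all ✓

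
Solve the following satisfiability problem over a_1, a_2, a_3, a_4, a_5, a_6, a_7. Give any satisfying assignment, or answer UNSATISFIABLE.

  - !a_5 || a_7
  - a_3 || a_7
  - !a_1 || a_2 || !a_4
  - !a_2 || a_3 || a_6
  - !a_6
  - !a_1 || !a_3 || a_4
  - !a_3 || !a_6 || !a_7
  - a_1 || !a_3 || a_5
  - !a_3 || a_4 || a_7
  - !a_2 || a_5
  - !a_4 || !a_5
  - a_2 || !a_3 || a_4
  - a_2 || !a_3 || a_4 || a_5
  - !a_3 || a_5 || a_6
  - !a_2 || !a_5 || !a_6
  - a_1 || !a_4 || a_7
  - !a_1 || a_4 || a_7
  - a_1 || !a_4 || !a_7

Unit clause (!a_6) forces a_6 = False.
Set a_1 = False.
Set a_2 = False.
Set a_3 = False.
  then (a_3 || a_7) forces a_7 = True.
  then (a_1 || !a_4 || !a_7) forces a_4 = False.
Set a_5 = False.
All clauses satisfied.

a_1 = False, a_2 = False, a_3 = False, a_4 = False, a_5 = False, a_6 = False, a_7 = True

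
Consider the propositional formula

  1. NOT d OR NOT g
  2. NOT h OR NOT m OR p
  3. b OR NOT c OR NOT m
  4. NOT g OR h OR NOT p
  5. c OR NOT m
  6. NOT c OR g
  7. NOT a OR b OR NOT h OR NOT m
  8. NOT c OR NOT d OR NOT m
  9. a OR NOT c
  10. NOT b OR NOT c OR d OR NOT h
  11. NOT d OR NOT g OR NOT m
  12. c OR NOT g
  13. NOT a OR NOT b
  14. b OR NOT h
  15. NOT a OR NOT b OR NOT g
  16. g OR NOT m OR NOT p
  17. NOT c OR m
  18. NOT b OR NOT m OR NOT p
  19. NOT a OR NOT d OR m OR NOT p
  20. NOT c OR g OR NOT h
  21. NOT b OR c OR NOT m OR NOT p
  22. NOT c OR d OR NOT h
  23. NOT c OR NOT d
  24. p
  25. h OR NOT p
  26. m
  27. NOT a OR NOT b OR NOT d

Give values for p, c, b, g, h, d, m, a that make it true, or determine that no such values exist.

Case p = True:
  (h OR NOT p) forces h = True.
  (b OR NOT h) forces b = True.
  (NOT a OR NOT b) forces a = False.
  (a OR NOT c) forces c = False.
  (c OR NOT m) forces m = False.
  Clause (m) is falsified — contradiction.
Case p = False:
  Clause (p) is falsified — contradiction.
Both cases fail, so the formula is unsatisfiable.

The formula is unsatisfiable.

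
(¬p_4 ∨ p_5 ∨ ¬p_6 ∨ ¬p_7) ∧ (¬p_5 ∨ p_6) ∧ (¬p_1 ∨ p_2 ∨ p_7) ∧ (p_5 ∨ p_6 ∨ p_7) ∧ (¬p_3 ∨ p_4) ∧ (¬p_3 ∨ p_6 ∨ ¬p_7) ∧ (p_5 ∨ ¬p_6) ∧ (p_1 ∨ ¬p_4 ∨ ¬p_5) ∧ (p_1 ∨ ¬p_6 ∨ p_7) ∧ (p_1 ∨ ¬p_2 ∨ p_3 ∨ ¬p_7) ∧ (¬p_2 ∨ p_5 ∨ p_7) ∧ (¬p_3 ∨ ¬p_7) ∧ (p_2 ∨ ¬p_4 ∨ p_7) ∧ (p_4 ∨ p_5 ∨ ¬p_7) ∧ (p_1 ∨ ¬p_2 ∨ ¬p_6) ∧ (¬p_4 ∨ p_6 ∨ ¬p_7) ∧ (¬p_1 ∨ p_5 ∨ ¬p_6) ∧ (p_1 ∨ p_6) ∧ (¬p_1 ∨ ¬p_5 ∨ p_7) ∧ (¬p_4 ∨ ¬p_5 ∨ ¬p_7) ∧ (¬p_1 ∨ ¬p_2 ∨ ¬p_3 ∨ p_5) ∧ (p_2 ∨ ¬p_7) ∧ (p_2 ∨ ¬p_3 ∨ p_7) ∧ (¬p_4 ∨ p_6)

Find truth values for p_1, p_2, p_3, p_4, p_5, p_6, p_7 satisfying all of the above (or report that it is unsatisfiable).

p_1=T; p_2=T; p_3=F; p_4=F; p_5=T; p_6=T; p_7=T

Set p_1 = True.
Set p_2 = True.
Try p_3 = True:
  (¬p_3 ∨ p_4) forces p_4 = True.
  (¬p_3 ∨ ¬p_7) forces p_7 = False.
  (¬p_2 ∨ p_5 ∨ p_7) forces p_5 = True.
  clause (¬p_1 ∨ ¬p_5 ∨ p_7) is falsified — backtrack.
So p_3 = False.
Try p_4 = True:
  (¬p_4 ∨ p_6) forces p_6 = True.
  (p_5 ∨ ¬p_6) forces p_5 = True.
  (¬p_1 ∨ ¬p_5 ∨ p_7) forces p_7 = True.
  clause (¬p_4 ∨ ¬p_5 ∨ ¬p_7) is falsified — backtrack.
So p_4 = False.
Try p_5 = False:
  (p_5 ∨ ¬p_6) forces p_6 = False.
  (p_5 ∨ p_6 ∨ p_7) forces p_7 = True.
  clause (p_4 ∨ p_5 ∨ ¬p_7) is falsified — backtrack.
So p_5 = True.
  then (¬p_5 ∨ p_6) forces p_6 = True.
  then (¬p_1 ∨ ¬p_5 ∨ p_7) forces p_7 = True.
All clauses satisfied.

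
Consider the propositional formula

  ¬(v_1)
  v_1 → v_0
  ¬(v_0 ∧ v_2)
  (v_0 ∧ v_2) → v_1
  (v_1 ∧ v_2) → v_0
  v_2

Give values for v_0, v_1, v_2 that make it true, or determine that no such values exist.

Unit clause (¬v_1) forces v_1 = False.
Unit clause (v_2) forces v_2 = True.
In (¬v_0 ∨ v_1 ∨ ¬v_2) only ¬v_0 is left, so v_0 = False.
Check each clause:
  (¬v_1): ¬v_1 holds.
  (v_2): v_2 holds.
  (v_0 ∨ ¬v_1 ∨ ¬v_2): ¬v_1 holds.
  (v_0 ∨ ¬v_1): ¬v_1 holds.
  (¬v_0 ∨ v_1 ∨ ¬v_2): ¬v_0 holds.
  (¬v_0 ∨ ¬v_2): ¬v_0 holds.
All clauses satisfied.

v_0 = False, v_1 = False, v_2 = True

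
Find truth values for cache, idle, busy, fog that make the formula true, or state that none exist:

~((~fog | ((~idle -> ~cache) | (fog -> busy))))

cache = True, idle = False, busy = False, fog = True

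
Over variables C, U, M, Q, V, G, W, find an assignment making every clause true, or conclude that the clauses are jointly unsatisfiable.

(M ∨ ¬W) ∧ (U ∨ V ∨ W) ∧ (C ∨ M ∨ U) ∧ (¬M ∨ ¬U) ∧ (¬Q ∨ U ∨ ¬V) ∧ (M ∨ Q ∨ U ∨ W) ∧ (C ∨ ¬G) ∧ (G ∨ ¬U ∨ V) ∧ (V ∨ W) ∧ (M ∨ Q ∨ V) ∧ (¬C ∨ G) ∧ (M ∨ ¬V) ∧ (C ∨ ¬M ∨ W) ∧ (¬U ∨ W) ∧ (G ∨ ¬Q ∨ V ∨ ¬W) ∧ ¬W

Unit clause (¬W) forces W = False.
In (V ∨ W) only V is left, so V = True.
In (M ∨ ¬V) only M is left, so M = True.
In (C ∨ ¬M ∨ W) only C is left, so C = True.
In (¬U ∨ W) only ¬U is left, so U = False.
In (¬Q ∨ U ∨ ¬V) only ¬Q is left, so Q = False.
In (¬C ∨ G) only G is left, so G = True.
All clauses satisfied.

C = True; U = False; M = True; Q = False; V = True; G = True; W = False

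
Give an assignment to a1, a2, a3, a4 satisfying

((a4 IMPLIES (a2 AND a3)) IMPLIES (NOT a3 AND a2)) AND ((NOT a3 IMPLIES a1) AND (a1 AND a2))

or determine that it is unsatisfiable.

a1 = True, a2 = True, a3 = False, a4 = True

  (a4 IMPLIES (a2 AND a3)) IMPLIES (NOT a3 AND a2) = True
    a4 IMPLIES (a2 AND a3) = False
      a2 AND a3 = False
    NOT a3 AND a2 = True
      NOT a3 = True
  (NOT a3 IMPLIES a1) AND (a1 AND a2) = True
    NOT a3 IMPLIES a1 = True
      NOT a3 = True
    a1 AND a2 = True
Both conjuncts True, so the formula holds.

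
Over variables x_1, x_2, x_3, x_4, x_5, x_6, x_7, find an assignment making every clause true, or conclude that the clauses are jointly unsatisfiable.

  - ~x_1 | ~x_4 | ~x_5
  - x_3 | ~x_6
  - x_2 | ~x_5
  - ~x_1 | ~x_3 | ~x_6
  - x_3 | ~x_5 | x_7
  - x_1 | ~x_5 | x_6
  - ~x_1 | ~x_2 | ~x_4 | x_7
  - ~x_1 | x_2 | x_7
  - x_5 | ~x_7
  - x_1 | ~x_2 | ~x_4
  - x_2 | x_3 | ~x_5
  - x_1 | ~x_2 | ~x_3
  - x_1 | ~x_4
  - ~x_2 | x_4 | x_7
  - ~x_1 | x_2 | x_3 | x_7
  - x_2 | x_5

Set x_1 = True.
Try x_2 = False:
  (x_2 | ~x_5) forces x_5 = False.
  clause (x_2 | x_5) is falsified — backtrack.
So x_2 = True.
Set x_3 = False.
  then (x_3 | ~x_6) forces x_6 = False.
Set x_4 = False.
  then (~x_2 | x_4 | x_7) forces x_7 = True.
  then (x_5 | ~x_7) forces x_5 = True.
All clauses satisfied.

x_1=T, x_2=T, x_3=F, x_4=F, x_5=T, x_6=F, x_7=T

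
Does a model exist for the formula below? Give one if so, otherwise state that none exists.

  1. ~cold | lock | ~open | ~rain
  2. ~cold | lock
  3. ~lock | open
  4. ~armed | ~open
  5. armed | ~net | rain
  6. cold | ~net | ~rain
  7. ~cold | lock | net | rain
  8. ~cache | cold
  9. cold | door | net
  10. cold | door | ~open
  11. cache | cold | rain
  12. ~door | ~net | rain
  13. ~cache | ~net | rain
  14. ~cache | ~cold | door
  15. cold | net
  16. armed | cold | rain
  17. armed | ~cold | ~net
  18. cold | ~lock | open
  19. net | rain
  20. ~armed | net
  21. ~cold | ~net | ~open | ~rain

cache=F; rain=T; lock=T; armed=F; net=F; door=T; cold=T; open=T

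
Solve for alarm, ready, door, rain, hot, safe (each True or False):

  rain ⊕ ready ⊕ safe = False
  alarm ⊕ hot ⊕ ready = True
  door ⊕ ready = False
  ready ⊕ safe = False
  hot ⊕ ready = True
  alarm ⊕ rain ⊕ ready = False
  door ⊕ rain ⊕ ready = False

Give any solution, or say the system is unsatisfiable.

alarm = False, ready = False, door = False, rain = False, hot = True, safe = False

rain ⊕ ready ⊕ safe = F ⊕ F ⊕ F = False ✓
alarm ⊕ hot ⊕ ready = F ⊕ T ⊕ F = True ✓
door ⊕ ready = F ⊕ F = False ✓
ready ⊕ safe = F ⊕ F = False ✓
hot ⊕ ready = T ⊕ F = True ✓
alarm ⊕ rain ⊕ ready = F ⊕ F ⊕ F = False ✓
door ⊕ rain ⊕ ready = F ⊕ F ⊕ F = False ✓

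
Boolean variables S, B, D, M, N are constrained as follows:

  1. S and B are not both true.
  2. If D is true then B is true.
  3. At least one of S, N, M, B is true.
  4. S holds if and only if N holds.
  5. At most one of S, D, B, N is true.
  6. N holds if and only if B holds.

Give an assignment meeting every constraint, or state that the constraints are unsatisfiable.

S = False, B = False, D = False, M = True, N = False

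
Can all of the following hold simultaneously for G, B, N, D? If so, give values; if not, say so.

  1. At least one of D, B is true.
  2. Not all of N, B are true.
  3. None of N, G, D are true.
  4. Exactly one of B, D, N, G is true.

G = False, B = True, N = False, D = False

  (1) {D, B}: 1 true — at least one ✓
  (2) {N, B}: 1/2 true — not all ✓
  (3) {N, G, D}: 0 true — none ✓
  (4) {B, D, N, G}: 1 true — exactly one ✓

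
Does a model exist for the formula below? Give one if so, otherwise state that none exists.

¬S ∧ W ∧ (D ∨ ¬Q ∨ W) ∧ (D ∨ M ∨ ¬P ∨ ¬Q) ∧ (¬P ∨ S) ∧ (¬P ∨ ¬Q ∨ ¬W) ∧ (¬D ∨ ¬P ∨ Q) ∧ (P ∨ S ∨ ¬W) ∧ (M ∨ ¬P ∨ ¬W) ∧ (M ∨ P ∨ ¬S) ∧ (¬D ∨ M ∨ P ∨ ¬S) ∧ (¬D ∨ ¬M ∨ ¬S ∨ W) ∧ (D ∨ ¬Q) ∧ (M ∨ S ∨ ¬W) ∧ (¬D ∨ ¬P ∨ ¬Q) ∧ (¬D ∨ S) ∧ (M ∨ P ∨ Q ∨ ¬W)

Case S = True:
  Clause (¬S) is falsified — contradiction.
Case S = False:
  (W) forces W = True.
  (¬P ∨ S) forces P = False.
  Clause (P ∨ S ∨ ¬W) is falsified — contradiction.
Both cases fail, so the formula is unsatisfiable.

No satisfying assignment exists.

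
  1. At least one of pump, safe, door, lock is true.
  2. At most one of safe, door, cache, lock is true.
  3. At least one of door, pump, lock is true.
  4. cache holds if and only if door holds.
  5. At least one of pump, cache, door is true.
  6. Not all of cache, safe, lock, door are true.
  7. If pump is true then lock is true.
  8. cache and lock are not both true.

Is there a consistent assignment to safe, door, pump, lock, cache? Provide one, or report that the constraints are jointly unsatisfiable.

safe: False, door: False, pump: True, lock: True, cache: False

  (1) {pump, safe, door, lock}: 2 true — at least one ✓
  (2) {safe, door, cache, lock}: 1 true — at most one ✓
  (3) {door, pump, lock}: 2 true — at least one ✓
  (4) cache=F, door=F — same ✓
  (5) {pump, cache, door}: 1 true — at least one ✓
  (6) {cache, safe, lock, door}: 1/4 true — not all ✓
  (7) pump=T ⇒ lock: T ✓
  (8) cache=F, lock=T — not both ✓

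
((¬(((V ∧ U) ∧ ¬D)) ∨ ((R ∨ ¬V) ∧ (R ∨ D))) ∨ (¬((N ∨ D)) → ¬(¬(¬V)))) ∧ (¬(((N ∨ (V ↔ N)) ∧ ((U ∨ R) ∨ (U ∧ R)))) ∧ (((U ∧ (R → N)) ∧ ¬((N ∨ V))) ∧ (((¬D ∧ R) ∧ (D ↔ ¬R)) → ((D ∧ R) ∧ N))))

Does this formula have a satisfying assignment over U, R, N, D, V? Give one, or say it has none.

Unsatisfiable — no assignment works.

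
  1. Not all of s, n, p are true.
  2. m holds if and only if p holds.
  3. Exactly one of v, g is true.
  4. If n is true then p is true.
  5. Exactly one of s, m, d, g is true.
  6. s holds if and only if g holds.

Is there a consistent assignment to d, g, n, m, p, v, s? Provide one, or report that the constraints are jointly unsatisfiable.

d = False, g = False, n = True, m = True, p = True, v = True, s = False

  (1) {s, n, p}: 2/3 true — not all ✓
  (2) m=T, p=T — same ✓
  (3) {v, g}: 1 true — exactly one ✓
  (4) n=T ⇒ p: T ✓
  (5) {s, m, d, g}: 1 true — exactly one ✓
  (6) s=F, g=F — same ✓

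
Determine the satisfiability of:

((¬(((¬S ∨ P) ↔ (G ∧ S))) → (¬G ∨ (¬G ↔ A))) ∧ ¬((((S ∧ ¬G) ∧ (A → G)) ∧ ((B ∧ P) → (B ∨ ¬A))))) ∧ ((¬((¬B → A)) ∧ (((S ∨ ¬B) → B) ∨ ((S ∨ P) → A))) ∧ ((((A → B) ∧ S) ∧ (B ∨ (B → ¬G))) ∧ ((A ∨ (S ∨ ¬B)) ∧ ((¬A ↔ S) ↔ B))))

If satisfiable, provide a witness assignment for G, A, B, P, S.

No satisfying assignment exists.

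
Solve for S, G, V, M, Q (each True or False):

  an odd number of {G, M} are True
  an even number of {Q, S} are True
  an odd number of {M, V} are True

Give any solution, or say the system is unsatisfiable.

S = False, G = False, V = False, M = True, Q = False

{G, M}: 1 true → odd ✓
{Q, S}: 0 true → even ✓
{M, V}: 1 true → odd ✓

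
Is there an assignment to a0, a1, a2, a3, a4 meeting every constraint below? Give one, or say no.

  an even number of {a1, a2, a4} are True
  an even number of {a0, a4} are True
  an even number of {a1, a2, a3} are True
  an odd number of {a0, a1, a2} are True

Adding constraints 1, 2, 4 mod 2: every variable appears an even number of times on the left, so the left side is 0.
But the right sides sum to 1 (mod 2). 0 ≠ 1 — the system is inconsistent.

The formula is unsatisfiable.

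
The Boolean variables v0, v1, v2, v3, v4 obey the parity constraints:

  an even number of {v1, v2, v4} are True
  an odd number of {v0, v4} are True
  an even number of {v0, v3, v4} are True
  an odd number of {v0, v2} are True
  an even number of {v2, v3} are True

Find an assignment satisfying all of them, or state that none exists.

v0=F, v1=F, v2=T, v3=T, v4=T

{v1, v2, v4}: 2 true → even ✓
{v0, v4}: 1 true → odd ✓
{v0, v3, v4}: 2 true → even ✓
{v0, v2}: 1 true → odd ✓
{v2, v3}: 2 true → even ✓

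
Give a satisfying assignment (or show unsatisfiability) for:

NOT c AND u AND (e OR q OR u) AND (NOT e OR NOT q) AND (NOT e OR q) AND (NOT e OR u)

e: False, q: False, c: False, u: True

Unit clause (NOT c) forces c = False.
Unit clause (u) forces u = True.
Try e = True:
  (NOT e OR NOT q) forces q = False.
  clause (NOT e OR q) is falsified — backtrack.
So e = False.
Set q = False.
All clauses satisfied.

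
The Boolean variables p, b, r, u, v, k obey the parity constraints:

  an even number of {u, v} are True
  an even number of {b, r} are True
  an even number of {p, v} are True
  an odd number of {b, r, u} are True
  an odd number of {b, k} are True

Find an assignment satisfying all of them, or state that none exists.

p=T, b=F, r=F, u=T, v=T, k=T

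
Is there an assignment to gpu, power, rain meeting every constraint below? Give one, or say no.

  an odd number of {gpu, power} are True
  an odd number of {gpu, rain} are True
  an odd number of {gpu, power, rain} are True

gpu = True, power = False, rain = False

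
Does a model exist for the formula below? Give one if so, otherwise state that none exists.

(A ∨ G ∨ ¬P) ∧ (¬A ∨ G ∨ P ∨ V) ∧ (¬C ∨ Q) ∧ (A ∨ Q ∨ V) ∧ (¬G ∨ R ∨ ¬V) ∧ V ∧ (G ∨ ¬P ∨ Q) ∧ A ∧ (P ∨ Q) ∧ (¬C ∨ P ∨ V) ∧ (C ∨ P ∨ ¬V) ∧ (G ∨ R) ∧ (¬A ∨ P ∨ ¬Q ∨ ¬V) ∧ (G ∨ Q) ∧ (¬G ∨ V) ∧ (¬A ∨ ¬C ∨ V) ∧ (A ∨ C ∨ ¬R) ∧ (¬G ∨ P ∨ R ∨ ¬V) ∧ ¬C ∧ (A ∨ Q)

Unit clause (V) forces V = True.
Unit clause (A) forces A = True.
Unit clause (¬C) forces C = False.
In (C ∨ P ∨ ¬V) only P is left, so P = True.
Set R = True.
Set Q = True.
Set G = True.
All clauses satisfied.

P: True, C: False, R: True, Q: True, V: True, A: True, G: True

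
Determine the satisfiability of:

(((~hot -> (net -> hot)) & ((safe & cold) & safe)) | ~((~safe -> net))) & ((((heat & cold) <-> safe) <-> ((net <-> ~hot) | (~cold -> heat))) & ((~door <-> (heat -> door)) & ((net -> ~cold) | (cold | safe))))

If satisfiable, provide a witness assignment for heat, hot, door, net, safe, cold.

heat: False; hot: True; door: False; net: False; safe: False; cold: False

  ((~hot -> (net -> hot)) & ((safe & cold) & safe)) | ~((~safe -> net)) = True
    (~hot -> (net -> hot)) & ((safe & cold) & safe) = False
      ~hot -> (net -> hot) = True
        ~hot = False
        net -> hot = True
      (safe & cold) & safe = False
        safe & cold = False
    ~((~safe -> net)) = True
      ~safe -> net = False
        ~safe = True
  (((heat & cold) <-> safe) <-> ((net <-> ~hot) | (~cold -> heat))) & ((~door <-> (heat -> door)) & ((net -> ~cold) | (cold | safe))) = True
    ((heat & cold) <-> safe) <-> ((net <-> ~hot) | (~cold -> heat)) = True
      (heat & cold) <-> safe = True
        heat & cold = False
      (net <-> ~hot) | (~cold -> heat) = True
        net <-> ~hot = True
          ~hot = False
        ~cold -> heat = False
          ~cold = True
    (~door <-> (heat -> door)) & ((net -> ~cold) | (cold | safe)) = True
      ~door <-> (heat -> door) = True
        ~door = True
        heat -> door = True
      (net -> ~cold) | (cold | safe) = True
        net -> ~cold = True
          ~cold = True
        cold | safe = False
Both conjuncts True, so the formula holds.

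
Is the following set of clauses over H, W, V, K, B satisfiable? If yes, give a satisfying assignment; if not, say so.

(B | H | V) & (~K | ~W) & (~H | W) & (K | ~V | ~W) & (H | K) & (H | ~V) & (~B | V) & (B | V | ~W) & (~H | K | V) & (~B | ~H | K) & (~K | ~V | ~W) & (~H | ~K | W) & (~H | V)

Case V = True:
  (H | ~V) forces H = True.
  (~H | W) forces W = True.
  (~K | ~W) forces K = False.
  Clause (K | ~V | ~W) is falsified — contradiction.
Case V = False:
  (~B | V) forces B = False.
  (B | H | V) forces H = True.
  Clause (~H | V) is falsified — contradiction.
Both cases fail, so the formula is unsatisfiable.

Unsatisfiable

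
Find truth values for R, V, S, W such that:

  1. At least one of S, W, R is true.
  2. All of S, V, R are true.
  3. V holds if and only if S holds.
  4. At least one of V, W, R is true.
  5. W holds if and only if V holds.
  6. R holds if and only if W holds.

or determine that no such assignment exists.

R=T, V=T, S=T, W=T

  (1) {S, W, R}: 3 true — at least one ✓
  (2) {S, V, R}: all 3 true ✓
  (3) V=T, S=T — same ✓
  (4) {V, W, R}: 3 true — at least one ✓
  (5) W=T, V=T — same ✓
  (6) R=T, W=T — same ✓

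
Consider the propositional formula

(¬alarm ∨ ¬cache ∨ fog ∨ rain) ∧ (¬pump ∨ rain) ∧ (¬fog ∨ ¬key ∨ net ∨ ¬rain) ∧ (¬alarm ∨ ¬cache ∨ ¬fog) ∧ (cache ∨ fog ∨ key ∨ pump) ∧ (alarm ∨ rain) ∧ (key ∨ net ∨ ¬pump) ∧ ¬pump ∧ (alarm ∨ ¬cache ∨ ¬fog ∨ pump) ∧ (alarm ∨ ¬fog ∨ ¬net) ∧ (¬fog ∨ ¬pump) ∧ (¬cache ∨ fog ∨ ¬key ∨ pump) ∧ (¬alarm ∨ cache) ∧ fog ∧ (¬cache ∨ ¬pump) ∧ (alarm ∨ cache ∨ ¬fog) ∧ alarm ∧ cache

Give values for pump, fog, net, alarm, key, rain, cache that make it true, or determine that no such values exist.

Case pump = True:
  Clause (¬pump) is falsified — contradiction.
Case pump = False:
  (fog) forces fog = True.
  (alarm) forces alarm = True.
  (¬alarm ∨ ¬cache ∨ ¬fog) forces cache = False.
  Clause (¬alarm ∨ cache) is falsified — contradiction.
Both cases fail, so the formula is unsatisfiable.

Unsatisfiable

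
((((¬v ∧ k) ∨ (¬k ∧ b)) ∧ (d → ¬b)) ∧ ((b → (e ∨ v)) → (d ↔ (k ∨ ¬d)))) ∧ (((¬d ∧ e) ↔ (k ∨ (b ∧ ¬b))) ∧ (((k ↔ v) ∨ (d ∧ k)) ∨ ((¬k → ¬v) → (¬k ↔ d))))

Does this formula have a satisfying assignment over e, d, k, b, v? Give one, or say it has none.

e = False, d = False, k = False, b = True, v = False

  (((¬v ∧ k) ∨ (¬k ∧ b)) ∧ (d → ¬b)) ∧ ((b → (e ∨ v)) → (d ↔ (k ∨ ¬d))) = True
    ((¬v ∧ k) ∨ (¬k ∧ b)) ∧ (d → ¬b) = True
      (¬v ∧ k) ∨ (¬k ∧ b) = True
        ¬v ∧ k = False
          ¬v = True
        ¬k ∧ b = True
          ¬k = True
      d → ¬b = True
        ¬b = False
    (b → (e ∨ v)) → (d ↔ (k ∨ ¬d)) = True
      b → (e ∨ v) = False
        e ∨ v = False
      d ↔ (k ∨ ¬d) = False
        k ∨ ¬d = True
          ¬d = True
  ((¬d ∧ e) ↔ (k ∨ (b ∧ ¬b))) ∧ (((k ↔ v) ∨ (d ∧ k)) ∨ ((¬k → ¬v) → (¬k ↔ d))) = True
    (¬d ∧ e) ↔ (k ∨ (b ∧ ¬b)) = True
      ¬d ∧ e = False
        ¬d = True
      k ∨ (b ∧ ¬b) = False
        b ∧ ¬b = False
          ¬b = False
    ((k ↔ v) ∨ (d ∧ k)) ∨ ((¬k → ¬v) → (¬k ↔ d)) = True
      (k ↔ v) ∨ (d ∧ k) = True
        k ↔ v = True
        d ∧ k = False
      (¬k → ¬v) → (¬k ↔ d) = False
        ¬k → ¬v = True
          ¬k = True
          ¬v = True
        ¬k ↔ d = False
          ¬k = True
Both conjuncts True, so the formula holds.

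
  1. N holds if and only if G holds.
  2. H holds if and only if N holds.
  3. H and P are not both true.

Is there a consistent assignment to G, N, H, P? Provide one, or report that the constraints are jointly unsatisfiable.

G = True, N = True, H = True, P = False

  (1) N=T, G=T — same ✓
  (2) H=T, N=T — same ✓
  (3) H=T, P=F — not both ✓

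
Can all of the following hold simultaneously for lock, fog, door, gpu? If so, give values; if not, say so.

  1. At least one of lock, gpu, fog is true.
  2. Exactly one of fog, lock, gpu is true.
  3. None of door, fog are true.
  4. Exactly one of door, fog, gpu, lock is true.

lock = False; fog = False; door = False; gpu = True

  (1) {lock, gpu, fog}: 1 true — at least one ✓
  (2) {fog, lock, gpu}: 1 true — exactly one ✓
  (3) {door, fog}: 0 true — none ✓
  (4) {door, fog, gpu, lock}: 1 true — exactly one ✓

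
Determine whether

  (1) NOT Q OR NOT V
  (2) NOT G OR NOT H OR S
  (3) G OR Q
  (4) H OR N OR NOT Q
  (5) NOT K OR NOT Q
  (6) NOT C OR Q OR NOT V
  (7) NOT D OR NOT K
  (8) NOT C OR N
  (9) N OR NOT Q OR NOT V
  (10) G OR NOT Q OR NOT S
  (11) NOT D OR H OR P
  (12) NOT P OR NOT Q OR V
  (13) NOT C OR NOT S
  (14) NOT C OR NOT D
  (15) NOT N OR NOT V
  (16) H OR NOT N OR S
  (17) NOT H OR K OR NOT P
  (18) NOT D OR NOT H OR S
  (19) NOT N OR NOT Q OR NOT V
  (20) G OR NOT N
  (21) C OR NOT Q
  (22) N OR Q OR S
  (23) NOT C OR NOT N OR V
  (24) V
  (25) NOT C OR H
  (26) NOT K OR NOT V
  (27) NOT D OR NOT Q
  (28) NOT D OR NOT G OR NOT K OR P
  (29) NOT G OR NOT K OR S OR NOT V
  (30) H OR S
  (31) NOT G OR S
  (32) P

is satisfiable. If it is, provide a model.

D: True, Q: False, N: False, P: True, G: True, S: True, C: False, V: True, K: False, H: False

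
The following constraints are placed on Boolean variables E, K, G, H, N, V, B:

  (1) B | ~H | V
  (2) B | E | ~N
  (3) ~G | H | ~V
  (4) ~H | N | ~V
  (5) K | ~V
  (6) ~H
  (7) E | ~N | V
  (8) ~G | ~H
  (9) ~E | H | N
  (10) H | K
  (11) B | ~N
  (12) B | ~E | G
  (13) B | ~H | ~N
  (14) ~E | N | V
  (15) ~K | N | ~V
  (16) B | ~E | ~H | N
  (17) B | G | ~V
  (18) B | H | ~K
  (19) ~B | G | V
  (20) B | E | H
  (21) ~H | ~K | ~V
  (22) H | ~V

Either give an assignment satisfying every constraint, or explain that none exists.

E = False; K = True; G = True; H = False; N = False; V = False; B = True

Unit clause (~H) forces H = False.
In (H | K) only K is left, so K = True.
In (B | H | ~K) only B is left, so B = True.
In (H | ~V) only ~V is left, so V = False.
In (~B | G | V) only G is left, so G = True.
Set E = False.
  then (E | ~N | V) forces N = False.
All clauses satisfied.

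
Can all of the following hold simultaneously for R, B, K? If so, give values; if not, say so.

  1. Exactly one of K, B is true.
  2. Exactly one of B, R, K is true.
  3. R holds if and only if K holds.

R = False, B = True, K = False

  (1) {K, B}: 1 true — exactly one ✓
  (2) {B, R, K}: 1 true — exactly one ✓
  (3) R=F, K=F — same ✓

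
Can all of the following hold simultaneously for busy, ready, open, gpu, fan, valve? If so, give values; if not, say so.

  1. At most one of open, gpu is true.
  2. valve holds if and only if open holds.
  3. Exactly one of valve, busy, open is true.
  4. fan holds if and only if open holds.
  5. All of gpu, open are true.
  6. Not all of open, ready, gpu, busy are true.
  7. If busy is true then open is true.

Case open = True:
  (1) with open=T forces gpu = False.
  Constraint (5) is violated (gpu=F) — contradiction.
Case open = False:
  Constraint (5) is violated (open=F) — contradiction.
Both cases fail — unsatisfiable.

The formula is unsatisfiable.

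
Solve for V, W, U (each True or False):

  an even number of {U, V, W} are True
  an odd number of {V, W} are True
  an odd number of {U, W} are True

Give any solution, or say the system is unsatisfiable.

V=T, W=F, U=T

{U, V, W}: 2 true → even ✓
{V, W}: 1 true → odd ✓
{U, W}: 1 true → odd ✓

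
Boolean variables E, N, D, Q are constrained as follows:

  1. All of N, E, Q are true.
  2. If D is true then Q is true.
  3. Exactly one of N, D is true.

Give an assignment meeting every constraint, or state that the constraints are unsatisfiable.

E: True; N: True; D: False; Q: True

  (1) {N, E, Q}: all 3 true ✓
  (2) D=F ⇒ Q: vacuous ✓
  (3) {N, D}: 1 true — exactly one ✓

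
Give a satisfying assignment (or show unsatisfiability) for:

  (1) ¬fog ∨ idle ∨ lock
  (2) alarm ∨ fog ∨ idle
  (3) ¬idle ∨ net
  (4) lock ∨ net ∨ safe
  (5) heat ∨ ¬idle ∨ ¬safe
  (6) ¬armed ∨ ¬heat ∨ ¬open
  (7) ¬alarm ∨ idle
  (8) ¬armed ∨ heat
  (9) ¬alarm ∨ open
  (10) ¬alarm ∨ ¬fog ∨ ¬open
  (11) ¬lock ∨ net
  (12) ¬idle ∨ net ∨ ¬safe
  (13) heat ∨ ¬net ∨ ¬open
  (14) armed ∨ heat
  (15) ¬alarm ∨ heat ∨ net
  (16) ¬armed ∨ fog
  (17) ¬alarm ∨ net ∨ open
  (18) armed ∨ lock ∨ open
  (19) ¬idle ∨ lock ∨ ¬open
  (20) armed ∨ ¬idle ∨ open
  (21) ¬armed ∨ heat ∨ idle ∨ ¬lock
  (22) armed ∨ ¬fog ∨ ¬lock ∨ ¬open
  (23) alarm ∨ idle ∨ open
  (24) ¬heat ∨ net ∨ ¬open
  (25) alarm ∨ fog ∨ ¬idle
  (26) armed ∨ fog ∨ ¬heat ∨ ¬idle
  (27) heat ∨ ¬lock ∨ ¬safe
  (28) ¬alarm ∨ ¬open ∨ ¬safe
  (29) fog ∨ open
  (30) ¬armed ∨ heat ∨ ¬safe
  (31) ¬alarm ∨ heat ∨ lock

open=F, net=T, alarm=F, lock=T, armed=T, fog=T, idle=T, heat=T, safe=F

Set open = False.
  then (¬alarm ∨ open) forces alarm = False.
  then (alarm ∨ idle ∨ open) forces idle = True.
  then (alarm ∨ fog ∨ ¬idle) forces fog = True.
  then (¬idle ∨ net) forces net = True.
  then (armed ∨ ¬idle ∨ open) forces armed = True.
  then (¬armed ∨ heat) forces heat = True.
Set lock = True.
Set safe = False.
All clauses satisfied.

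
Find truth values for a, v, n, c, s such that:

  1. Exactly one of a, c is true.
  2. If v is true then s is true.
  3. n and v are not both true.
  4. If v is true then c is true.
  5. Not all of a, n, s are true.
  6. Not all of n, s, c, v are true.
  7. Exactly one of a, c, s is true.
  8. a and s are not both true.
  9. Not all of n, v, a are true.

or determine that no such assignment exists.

a=F, v=F, n=F, c=T, s=F

  (1) {a, c}: 1 true — exactly one ✓
  (2) v=F ⇒ s: vacuous ✓
  (3) n=F, v=F — not both ✓
  (4) v=F ⇒ c: vacuous ✓
  (5) {a, n, s}: 0/3 true — not all ✓
  (6) {n, s, c, v}: 1/4 true — not all ✓
  (7) {a, c, s}: 1 true — exactly one ✓
  (8) a=F, s=F — not both ✓
  (9) {n, v, a}: 0/3 true — not all ✓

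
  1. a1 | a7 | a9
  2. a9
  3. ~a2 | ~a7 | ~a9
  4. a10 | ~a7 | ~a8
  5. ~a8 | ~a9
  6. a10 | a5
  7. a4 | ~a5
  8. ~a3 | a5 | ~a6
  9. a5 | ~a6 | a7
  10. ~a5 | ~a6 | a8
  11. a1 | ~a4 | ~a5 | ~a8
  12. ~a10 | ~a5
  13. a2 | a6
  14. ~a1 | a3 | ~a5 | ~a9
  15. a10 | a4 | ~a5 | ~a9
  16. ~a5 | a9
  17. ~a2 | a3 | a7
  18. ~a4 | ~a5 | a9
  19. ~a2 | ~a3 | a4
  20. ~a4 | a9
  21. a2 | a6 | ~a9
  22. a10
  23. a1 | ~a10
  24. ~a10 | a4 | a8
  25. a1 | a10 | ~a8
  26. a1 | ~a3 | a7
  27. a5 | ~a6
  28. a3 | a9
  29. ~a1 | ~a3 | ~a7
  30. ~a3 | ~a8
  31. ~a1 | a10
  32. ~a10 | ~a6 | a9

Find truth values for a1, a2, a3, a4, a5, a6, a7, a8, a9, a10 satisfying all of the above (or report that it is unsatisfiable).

Unit clause (a9) forces a9 = True.
In (~a8 | ~a9) only ~a8 is left, so a8 = False.
Unit clause (a10) forces a10 = True.
In (a1 | ~a10) only a1 is left, so a1 = True.
In (~a10 | a4 | a8) only a4 is left, so a4 = True.
In (~a10 | ~a5) only ~a5 is left, so a5 = False.
In (a5 | ~a6) only ~a6 is left, so a6 = False.
In (a2 | a6) only a2 is left, so a2 = True.
In (~a2 | ~a7 | ~a9) only ~a7 is left, so a7 = False.
In (~a2 | a3 | a7) only a3 is left, so a3 = True.
All clauses satisfied.

a1 = True, a2 = True, a3 = True, a4 = True, a5 = False, a6 = False, a7 = False, a8 = False, a9 = True, a10 = True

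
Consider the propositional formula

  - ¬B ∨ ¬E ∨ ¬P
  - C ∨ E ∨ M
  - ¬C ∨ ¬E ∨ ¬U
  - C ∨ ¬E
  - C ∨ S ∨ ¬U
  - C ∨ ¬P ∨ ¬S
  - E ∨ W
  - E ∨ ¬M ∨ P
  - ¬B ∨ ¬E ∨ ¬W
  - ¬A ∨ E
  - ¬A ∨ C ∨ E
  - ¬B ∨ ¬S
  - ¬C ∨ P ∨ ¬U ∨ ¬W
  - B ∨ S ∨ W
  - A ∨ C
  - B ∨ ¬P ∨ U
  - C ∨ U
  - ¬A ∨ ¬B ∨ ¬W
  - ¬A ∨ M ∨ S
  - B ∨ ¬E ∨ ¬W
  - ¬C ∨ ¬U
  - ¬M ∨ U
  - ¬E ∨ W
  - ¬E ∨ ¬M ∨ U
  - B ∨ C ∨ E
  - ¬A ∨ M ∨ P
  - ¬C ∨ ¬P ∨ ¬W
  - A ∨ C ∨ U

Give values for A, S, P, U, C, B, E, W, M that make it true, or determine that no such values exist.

A = False, S = False, P = False, U = False, C = True, B = True, E = False, W = True, M = False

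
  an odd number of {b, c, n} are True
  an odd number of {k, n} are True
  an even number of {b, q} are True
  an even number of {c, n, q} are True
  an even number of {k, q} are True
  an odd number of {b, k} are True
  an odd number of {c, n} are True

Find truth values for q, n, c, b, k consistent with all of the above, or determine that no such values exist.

No satisfying assignment exists.

Adding constraints 1, 3, 4 mod 2: every variable appears an even number of times on the left, so the left side is 0.
But the right sides sum to 1 (mod 2). 0 ≠ 1 — the system is inconsistent.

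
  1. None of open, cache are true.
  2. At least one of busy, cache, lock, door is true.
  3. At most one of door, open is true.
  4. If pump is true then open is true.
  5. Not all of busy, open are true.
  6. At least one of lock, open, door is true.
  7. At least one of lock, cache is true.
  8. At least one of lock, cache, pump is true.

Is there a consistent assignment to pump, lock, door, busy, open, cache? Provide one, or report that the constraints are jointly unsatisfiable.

pump = False, lock = True, door = True, busy = True, open = False, cache = False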